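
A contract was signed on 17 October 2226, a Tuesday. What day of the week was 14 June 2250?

Day-of-year of October 17, 2226: 290.
Day-of-year of June 14, 2250: 165.
2226 has 365 days, so 365 − 290 = 75 days remain in 2226.
Full years 2227–2249: 17 common + 6 leap = 17×365 + 6×366 = 8401 days.
Total: 75 + 8401 + 165 = 8641 days.
8641 mod 7 = 3, so 3 days after Tuesday is Friday.

Friday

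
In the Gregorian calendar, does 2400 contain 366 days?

Yes

2400 is a leap year (divisible by 400).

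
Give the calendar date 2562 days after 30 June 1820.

6 July 1827

Count 2562 days after June 30, 1820:
Day-of-year of June 30, 1820: 182.
Day-of-year of July 6, 1827: 187.
1820 has 366 days, so 366 − 182 = 184 days remain in 1820.
Full years: 1821: 365; 1822: 365; 1823: 365; 1824: 366; 1825: 365; 1826: 365. Sum = 2191.
Total: 184 + 2191 + 187 = 2562 days.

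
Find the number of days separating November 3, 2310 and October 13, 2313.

1075

November 3, 2310 → November 3, 2311: 365 days.
November 3, 2311 → November 3, 2312: 366 days (2312 is a leap year).
November 2312: 30 − 3 = 27 days remain.
Then 10 full months totalling 304 days.
October 1–13, 2313: 13 days.
Residual: 344 days.
Total: 1075 days.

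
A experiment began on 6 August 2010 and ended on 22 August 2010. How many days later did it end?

Within August 2010: 22 − 6 = 16 days.

16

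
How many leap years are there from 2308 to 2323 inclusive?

4

Years divisible by 4 in [2308, 2323]: 2308, 2312, 2316, 2320.
No century exceptions apply. Count: 4.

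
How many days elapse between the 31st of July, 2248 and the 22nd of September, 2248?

July 2248: 31 − 31 = 0 days remain.
Then August (31): 31 days.
September 1–22, 2248: 22 days.
Total: 0 + 31 + 22 = 53 days.

53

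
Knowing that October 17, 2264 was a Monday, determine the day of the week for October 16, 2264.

Count forward from the earlier date (October 16, 2264) to the later (October 17, 2264):
Within October 2264: 17 − 16 = 1 day.
1 mod 7 = 1, so 1 day before Monday is Sunday.

Sunday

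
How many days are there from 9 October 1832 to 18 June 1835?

982

October 9, 1832 → October 9, 1833: 365 days.
October 9, 1833 → October 9, 1834: 365 days.
October 1834: 31 − 9 = 22 days remain.
Then November (30), December (31), January (31), February 1835 (28), March (31), April (30), May (31): 30 + 31 + 31 + 28 + 31 + 30 + 31 = 212 days.
June 1–18, 1835: 18 days.
Residual: 252 days.
Total: 982 days.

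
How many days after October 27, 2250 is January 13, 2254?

1174

Day-of-year of October 27, 2250: 300.
Day-of-year of January 13, 2254: 13.
2250 has 365 days, so 365 − 300 = 65 days remain in 2250.
Full years: 2251: 365; 2252: 366; 2253: 365. Sum = 1096.
Total: 65 + 1096 + 13 = 1174 days.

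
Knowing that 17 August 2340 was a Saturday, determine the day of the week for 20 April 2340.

Count forward from the earlier date (April 20, 2340) to the later (August 17, 2340):
April 2340: 30 − 20 = 10 days remain.
Then May (31), June (30), July (31): 31 + 30 + 31 = 92 days.
August 1–17, 2340: 17 days.
Total: 10 + 92 + 17 = 119 days.
119 is a multiple of 7, so 20 April 2340 falls on the same weekday: Saturday.

Saturday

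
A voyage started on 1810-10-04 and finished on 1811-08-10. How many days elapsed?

Day-of-year of October 4, 1810: 277.
Day-of-year of August 10, 1811: 222.
1810 has 365 days, so 365 − 277 = 88 days remain in 1810.
Total: 88 + 222 = 310 days.

310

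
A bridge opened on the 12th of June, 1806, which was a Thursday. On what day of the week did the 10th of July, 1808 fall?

June 1806: 30 − 12 = 18 days remain.
Then 24 full months totalling 731 days.
July 1–10, 1808: 10 days.
Total: 18 + 731 + 10 = 759 days.
759 mod 7 = 3, so 3 days after Thursday is Sunday.

Sunday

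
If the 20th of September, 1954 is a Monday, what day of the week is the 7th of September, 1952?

Sunday

Count forward from the earlier date (September 7, 1952) to the later (September 20, 1954):
September 1952: 30 − 7 = 23 days remain.
Then 23 full months totalling 700 days.
September 1–20, 1954: 20 days.
Total: 23 + 700 + 20 = 743 days.
743 mod 7 = 1, so 1 day before Monday is Sunday.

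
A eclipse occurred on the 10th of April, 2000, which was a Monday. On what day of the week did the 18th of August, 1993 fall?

Count forward from the earlier date (August 18, 1993) to the later (April 10, 2000):
August 18, 1993 → August 18, 1994: 365 days.
August 18, 1994 → August 18, 1995: 365 days.
August 18, 1995 → August 18, 1996: 366 days (1996 is a leap year).
August 18, 1996 → August 18, 1997: 365 days.
August 18, 1997 → August 18, 1998: 365 days.
August 18, 1998 → August 18, 1999: 365 days.
August 1999: 31 − 18 = 13 days remain.
Then September (30), October (31), November (30), December (31), January (31), February 2000 (29), March (31): 30 + 31 + 30 + 31 + 31 + 29 + 31 = 213 days.
April 1–10, 2000: 10 days.
Residual: 236 days.
Total: 2427 days.
2427 mod 7 = 5, so 5 days before Monday is Wednesday.

Wednesday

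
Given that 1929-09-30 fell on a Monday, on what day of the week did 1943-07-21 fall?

Wednesday

From September 30, 1929 to September 30, 1942: 13 years, of which 3 contain a Feb 29 — 10×365 + 3×366 = 4748 days.
September 1942: 30 − 30 = 0 days remain.
Then 9 full months totalling 273 days.
July 1–21, 1943: 21 days.
Residual: 294 days.
Total: 5042 days.
5042 mod 7 = 2, so 2 days after Monday is Wednesday.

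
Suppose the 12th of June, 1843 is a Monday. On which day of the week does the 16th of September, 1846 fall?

June 12, 1843 → June 12, 1844: 366 days (1844 is a leap year).
June 12, 1844 → June 12, 1845: 365 days.
June 12, 1845 → June 12, 1846: 365 days.
June 1846: 30 − 12 = 18 days remain.
Then July (31), August (31): 31 + 31 = 62 days.
September 1–16, 1846: 16 days.
Residual: 96 days.
Total: 1192 days.
1192 mod 7 = 2, so 2 days after Monday is Wednesday.

Wednesday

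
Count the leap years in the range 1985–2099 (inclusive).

Years divisible by 4: 1988, 1992, …, 2096 — 28 in all.
2000 is divisible by 400, so still leap.
No century exceptions apply. Count: 28.

28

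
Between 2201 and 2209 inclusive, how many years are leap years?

Years divisible by 4 in [2201, 2209]: 2204, 2208.
No century exceptions apply. Count: 2.

2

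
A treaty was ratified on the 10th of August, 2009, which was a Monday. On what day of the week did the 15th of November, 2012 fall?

Day-of-year of August 10, 2009: 222.
Day-of-year of November 15, 2012: 320.
2009 has 365 days, so 365 − 222 = 143 days remain in 2009.
Full years: 2010: 365; 2011: 365. Sum = 730.
Total: 143 + 730 + 320 = 1193 days.
1193 mod 7 = 3, so 3 days after Monday is Thursday.

Thursday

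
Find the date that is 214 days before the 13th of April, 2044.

the 12th of September, 2043

Count 214 days before April 13, 2044:
September 2043: 30 − 12 = 18 days remain.
Then October (31), November (30), December (31), January (31), February 2044 (29), March (31): 31 + 30 + 31 + 31 + 29 + 31 = 183 days.
April 1–13, 2044: 13 days.
Residual: 214 days.
Total: 214 days.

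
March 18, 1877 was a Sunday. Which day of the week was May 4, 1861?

Count forward from the earlier date (May 4, 1861) to the later (March 18, 1877):
From May 4, 1861 to May 4, 1876: 15 years, of which 4 contain a Feb 29 — 11×365 + 4×366 = 5479 days.
May 1876: 31 − 4 = 27 days remain.
Then 9 full months totalling 273 days.
March 1–18, 1877: 18 days.
Residual: 318 days.
Total: 5797 days.
5797 mod 7 = 1, so 1 day before Sunday is Saturday.

Saturday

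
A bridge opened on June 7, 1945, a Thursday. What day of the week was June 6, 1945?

Count forward from the earlier date (June 6, 1945) to the later (June 7, 1945):
Within June 1945: 7 − 6 = 1 day.
1 mod 7 = 1, so 1 day before Thursday is Wednesday.

Wednesday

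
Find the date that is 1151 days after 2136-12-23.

2140-02-17

Count 1151 days after December 23, 2136:
Day-of-year of December 23, 2136: 358.
Day-of-year of February 17, 2140: 48.
2136 has 366 days, so 366 − 358 = 8 days remain in 2136.
Full years: 2137: 365; 2138: 365; 2139: 365. Sum = 1095.
Total: 8 + 1095 + 48 = 1151 days.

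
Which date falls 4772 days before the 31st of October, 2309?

the 6th of October, 2296

Count 4772 days before October 31, 2309:
From October 6, 2296 to October 6, 2309: 13 years, of which 2 contain a Feb 29 — 11×365 + 2×366 = 4747 days.
(2300 is not a leap year (divisible by 100 but not 400).)
Within October 2309: 31 − 6 = 25 days.
Total: 4772 days.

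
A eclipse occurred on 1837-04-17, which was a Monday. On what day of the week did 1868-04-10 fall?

Day-of-year of April 17, 1837: 107.
Day-of-year of April 10, 1868: 101.
1837 has 365 days, so 365 − 107 = 258 days remain in 1837.
Full years 1838–1867: 23 common + 7 leap = 23×365 + 7×366 = 10957 days.
Total: 258 + 10957 + 101 = 11316 days.
11316 mod 7 = 4, so 4 days after Monday is Friday.

Friday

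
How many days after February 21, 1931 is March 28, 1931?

35

February 1931: 28 − 21 = 7 days remain (1931 is not a leap year, so February has 28 days).
March 1–28, 1931: 28 days.
Total: 7 + 28 = 35 days.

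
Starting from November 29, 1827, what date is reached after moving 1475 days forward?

December 13, 1831

Count 1475 days after November 29, 1827:
Day-of-year of November 29, 1827: 333.
Day-of-year of December 13, 1831: 347.
1827 has 365 days, so 365 − 333 = 32 days remain in 1827.
Full years: 1828: 366; 1829: 365; 1830: 365. Sum = 1096.
Total: 32 + 1096 + 347 = 1475 days.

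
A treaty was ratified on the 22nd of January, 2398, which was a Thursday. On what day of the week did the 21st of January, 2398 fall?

Count forward from the earlier date (January 21, 2398) to the later (January 22, 2398):
Within January 2398: 22 − 21 = 1 day.
1 mod 7 = 1, so 1 day before Thursday is Wednesday.

Wednesday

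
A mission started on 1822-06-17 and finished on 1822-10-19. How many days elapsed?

June 1822: 30 − 17 = 13 days remain.
Then July (31), August (31), September (30): 31 + 31 + 30 = 92 days.
October 1–19, 1822: 19 days.
Total: 13 + 92 + 19 = 124 days.

124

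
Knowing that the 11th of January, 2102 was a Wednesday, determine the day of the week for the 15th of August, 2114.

Wednesday

From January 11, 2102 to January 11, 2114: 12 years, of which 3 contain a Feb 29 — 9×365 + 3×366 = 4383 days.
January 2114: 31 − 11 = 20 days remain.
Then February 2114 (28), March (31), April (30), May (31), June (30), July (31): 28 + 31 + 30 + 31 + 30 + 31 = 181 days.
August 1–15, 2114: 15 days.
Residual: 216 days.
Total: 4599 days.
4599 is a multiple of 7, so the 15th of August, 2114 falls on the same weekday: Wednesday.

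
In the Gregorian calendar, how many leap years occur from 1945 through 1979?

Years divisible by 4 in [1945, 1979]: 1948, 1952, 1956, 1960, 1964, 1968, 1972, 1976.
No century exceptions apply. Count: 8.

8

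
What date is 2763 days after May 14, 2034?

December 6, 2041

Count 2763 days after May 14, 2034:
From May 14, 2034 to May 14, 2041: 7 years, of which 2 contain a Feb 29 — 5×365 + 2×366 = 2557 days.
May 2041: 31 − 14 = 17 days remain.
Then June (30), July (31), August (31), September (30), October (31), November (30): 30 + 31 + 31 + 30 + 31 + 30 = 183 days.
December 1–6, 2041: 6 days.
Residual: 206 days.
Total: 2763 days.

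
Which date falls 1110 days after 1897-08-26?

1900-09-10

Count 1110 days after August 26, 1897:
Day-of-year of August 26, 1897: 238.
Day-of-year of September 10, 1900: 253.
1897 has 365 days, so 365 − 238 = 127 days remain in 1897.
Full years: 1898: 365; 1899: 365. Sum = 730.
Total: 127 + 730 + 253 = 1110 days.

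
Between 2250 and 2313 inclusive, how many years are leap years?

Years divisible by 4: 2252, 2256, …, 2312 — 16 in all.
Of these, 2300 is divisible by 100 but not 400, so not leap.
Leap years: 16 − 1 = 15.

15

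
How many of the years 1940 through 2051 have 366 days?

Years divisible by 4: 1940, 1944, …, 2048 — 28 in all.
2000 is divisible by 400, so still leap.
No century exceptions apply. Count: 28.

28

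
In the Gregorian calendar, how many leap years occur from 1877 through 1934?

13

Years divisible by 4: 1880, 1884, …, 1932 — 14 in all.
Of these, 1900 is divisible by 100 but not 400, so not leap.
Leap years: 14 − 1 = 13.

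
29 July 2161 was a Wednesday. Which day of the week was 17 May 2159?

Thursday

Count forward from the earlier date (May 17, 2159) to the later (July 29, 2161):
Day-of-year of May 17, 2159: 137.
Day-of-year of July 29, 2161: 210.
2159 has 365 days, so 365 − 137 = 228 days remain in 2159.
Full years: 2160: 366. Sum = 366.
Total: 228 + 366 + 210 = 804 days.
804 mod 7 = 6, so 6 days before Wednesday is Thursday.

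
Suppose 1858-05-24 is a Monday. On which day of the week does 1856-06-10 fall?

Tuesday

Count forward from the earlier date (June 10, 1856) to the later (May 24, 1858):
Day-of-year of June 10, 1856: 162.
Day-of-year of May 24, 1858: 144.
1856 has 366 days, so 366 − 162 = 204 days remain in 1856.
Full years: 1857: 365. Sum = 365.
Total: 204 + 365 + 144 = 713 days.
713 mod 7 = 6, so 6 days before Monday is Tuesday.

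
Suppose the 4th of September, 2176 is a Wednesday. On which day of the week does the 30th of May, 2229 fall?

Saturday

From September 4, 2176 to September 4, 2228: 52 years, of which 12 contain a Feb 29 — 40×365 + 12×366 = 18992 days.
(2200 is not a leap year (divisible by 100 but not 400).)
September 2228: 30 − 4 = 26 days remain.
Then October (31), November (30), December (31), January (31), February 2229 (28), March (31), April (30): 31 + 30 + 31 + 31 + 28 + 31 + 30 = 212 days.
May 1–30, 2229: 30 days.
Residual: 268 days.
Total: 19260 days.
19260 mod 7 = 3, so 3 days after Wednesday is Saturday.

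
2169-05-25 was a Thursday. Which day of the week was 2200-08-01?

From May 25, 2169 to May 25, 2200: 31 years, of which 7 contain a Feb 29 — 24×365 + 7×366 = 11322 days.
(2200 is not a leap year (divisible by 100 but not 400).)
May 2200: 31 − 25 = 6 days remain.
Then June (30), July (31): 30 + 31 = 61 days.
August 1, 2200: 1 day.
Residual: 68 days.
Total: 11390 days.
11390 mod 7 = 1, so 1 day after Thursday is Friday.

Friday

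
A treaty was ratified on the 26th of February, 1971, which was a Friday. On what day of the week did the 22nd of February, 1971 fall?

Monday

Count forward from the earlier date (February 22, 1971) to the later (February 26, 1971):
Within February 1971: 26 − 22 = 4 days.
4 mod 7 = 4, so 4 days before Friday is Monday.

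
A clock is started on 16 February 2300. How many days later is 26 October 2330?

From February 16, 2300 to February 16, 2330: 30 years, of which 7 contain a Feb 29 — 23×365 + 7×366 = 10957 days.
(2300 is not a leap year (divisible by 100 but not 400).)
February 2330: 28 − 16 = 12 days remain (2330 is not a leap year, so February has 28 days).
Then March (31), April (30), May (31), June (30), July (31), August (31), September (30): 31 + 30 + 31 + 30 + 31 + 31 + 30 = 214 days.
October 1–26, 2330: 26 days.
Residual: 252 days.
Total: 11209 days.

11209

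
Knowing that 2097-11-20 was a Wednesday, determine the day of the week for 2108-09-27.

Thursday

Day-of-year of November 20, 2097: 324.
Day-of-year of September 27, 2108: 271.
2097 has 365 days, so 365 − 324 = 41 days remain in 2097.
Full years 2098–2107: 9 common + 1 leap = 9×365 + 1×366 = 3651 days.
Total: 41 + 3651 + 271 = 3963 days.
3963 mod 7 = 1, so 1 day after Wednesday is Thursday.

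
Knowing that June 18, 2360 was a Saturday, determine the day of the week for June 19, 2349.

Sunday

Count forward from the earlier date (June 19, 2349) to the later (June 18, 2360):
Day-of-year of June 19, 2349: 170.
Day-of-year of June 18, 2360: 170.
2349 has 365 days, so 365 − 170 = 195 days remain in 2349.
Full years 2350–2359: 8 common + 2 leap = 8×365 + 2×366 = 3652 days.
Total: 195 + 3652 + 170 = 4017 days.
4017 mod 7 = 6, so 6 days before Saturday is Sunday.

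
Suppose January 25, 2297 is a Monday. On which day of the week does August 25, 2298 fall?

January 25, 2297 → January 25, 2298: 365 days.
January 2298: 31 − 25 = 6 days remain.
Then February 2298 (28), March (31), April (30), May (31), June (30), July (31): 28 + 31 + 30 + 31 + 30 + 31 = 181 days.
August 1–25, 2298: 25 days.
Residual: 212 days.
Total: 577 days.
577 mod 7 = 3, so 3 days after Monday is Thursday.

Thursday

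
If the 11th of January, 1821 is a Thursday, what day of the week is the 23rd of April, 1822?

Tuesday

January 1821: 31 − 11 = 20 days remain.
Then 14 full months totalling 424 days.
April 1–23, 1822: 23 days.
Total: 20 + 424 + 23 = 467 days.
467 mod 7 = 5, so 5 days after Thursday is Tuesday.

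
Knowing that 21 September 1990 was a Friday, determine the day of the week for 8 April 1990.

Count forward from the earlier date (April 8, 1990) to the later (September 21, 1990):
April 1990: 30 − 8 = 22 days remain.
Then May (31), June (30), July (31), August (31): 31 + 30 + 31 + 31 = 123 days.
September 1–21, 1990: 21 days.
Total: 22 + 123 + 21 = 166 days.
166 mod 7 = 5, so 5 days before Friday is Sunday.

Sunday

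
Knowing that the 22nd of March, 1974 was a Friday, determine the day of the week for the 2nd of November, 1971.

Count forward from the earlier date (November 2, 1971) to the later (March 22, 1974):
Day-of-year of November 2, 1971: 306.
Day-of-year of March 22, 1974: 81.
1971 has 365 days, so 365 − 306 = 59 days remain in 1971.
Full years: 1972: 366; 1973: 365. Sum = 731.
Total: 59 + 731 + 81 = 871 days.
871 mod 7 = 3, so 3 days before Friday is Tuesday.

Tuesday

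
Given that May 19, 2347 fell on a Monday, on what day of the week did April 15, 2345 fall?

Count forward from the earlier date (April 15, 2345) to the later (May 19, 2347):
Day-of-year of April 15, 2345: 105.
Day-of-year of May 19, 2347: 139.
2345 has 365 days, so 365 − 105 = 260 days remain in 2345.
Full years: 2346: 365. Sum = 365.
Total: 260 + 365 + 139 = 764 days.
764 mod 7 = 1, so 1 day before Monday is Sunday.

Sunday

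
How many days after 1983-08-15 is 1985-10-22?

799

Day-of-year of August 15, 1983: 227.
Day-of-year of October 22, 1985: 295.
1983 has 365 days, so 365 − 227 = 138 days remain in 1983.
Full years: 1984: 366. Sum = 366.
Total: 138 + 366 + 295 = 799 days.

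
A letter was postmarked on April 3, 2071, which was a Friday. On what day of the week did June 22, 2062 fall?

Thursday

Count forward from the earlier date (June 22, 2062) to the later (April 3, 2071):
Day-of-year of June 22, 2062: 173.
Day-of-year of April 3, 2071: 93.
2062 has 365 days, so 365 − 173 = 192 days remain in 2062.
Full years 2063–2070: 6 common + 2 leap = 6×365 + 2×366 = 2922 days.
Total: 192 + 2922 + 93 = 3207 days.
3207 mod 7 = 1, so 1 day before Friday is Thursday.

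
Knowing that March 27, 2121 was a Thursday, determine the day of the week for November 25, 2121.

March 2121: 31 − 27 = 4 days remain.
Then April (30), May (31), June (30), July (31), August (31), September (30), October (31): 30 + 31 + 30 + 31 + 31 + 30 + 31 = 214 days.
November 1–25, 2121: 25 days.
Total: 4 + 214 + 25 = 243 days.
243 mod 7 = 5, so 5 days after Thursday is Tuesday.

Tuesday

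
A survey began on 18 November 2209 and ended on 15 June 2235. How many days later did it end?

9340

Day-of-year of November 18, 2209: 322.
Day-of-year of June 15, 2235: 166.
2209 has 365 days, so 365 − 322 = 43 days remain in 2209.
Full years 2210–2234: 19 common + 6 leap = 19×365 + 6×366 = 9131 days.
Total: 43 + 9131 + 166 = 9340 days.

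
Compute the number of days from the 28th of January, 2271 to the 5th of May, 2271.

97

January 2271: 31 − 28 = 3 days remain.
Then February 2271 (28), March (31), April (30): 28 + 31 + 30 = 89 days.
May 1–5, 2271: 5 days.
Total: 3 + 89 + 5 = 97 days.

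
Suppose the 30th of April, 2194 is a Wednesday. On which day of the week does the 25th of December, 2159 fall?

Count forward from the earlier date (December 25, 2159) to the later (April 30, 2194):
Day-of-year of December 25, 2159: 359.
Day-of-year of April 30, 2194: 120.
2159 has 365 days, so 365 − 359 = 6 days remain in 2159.
Full years 2160–2193: 25 common + 9 leap = 25×365 + 9×366 = 12419 days.
Total: 6 + 12419 + 120 = 12545 days.
12545 mod 7 = 1, so 1 day before Wednesday is Tuesday.

Tuesday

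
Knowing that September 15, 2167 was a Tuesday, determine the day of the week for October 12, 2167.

Monday

September 2167: 30 − 15 = 15 days remain.
October 1–12, 2167: 12 days.
Total: 15 + 12 = 27 days.
27 mod 7 = 6, so 6 days after Tuesday is Monday.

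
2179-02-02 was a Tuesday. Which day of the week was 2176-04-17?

Wednesday

Count forward from the earlier date (April 17, 2176) to the later (February 2, 2179):
Day-of-year of April 17, 2176: 108.
Day-of-year of February 2, 2179: 33.
2176 has 366 days, so 366 − 108 = 258 days remain in 2176.
Full years: 2177: 365; 2178: 365. Sum = 730.
Total: 258 + 730 + 33 = 1021 days.
1021 mod 7 = 6, so 6 days before Tuesday is Wednesday.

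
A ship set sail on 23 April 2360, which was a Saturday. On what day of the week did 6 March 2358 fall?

Thursday

Count forward from the earlier date (March 6, 2358) to the later (April 23, 2360):
Day-of-year of March 6, 2358: 65.
Day-of-year of April 23, 2360: 114.
2358 has 365 days, so 365 − 65 = 300 days remain in 2358.
Full years: 2359: 365. Sum = 365.
Total: 300 + 365 + 114 = 779 days.
779 mod 7 = 2, so 2 days before Saturday is Thursday.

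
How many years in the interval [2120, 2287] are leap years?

41

Years divisible by 4: 2120, 2124, …, 2284 — 42 in all.
Of these, 2200 is divisible by 100 but not 400, so not leap.
Leap years: 42 − 1 = 41.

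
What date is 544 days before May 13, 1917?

November 16, 1915

Count 544 days before May 13, 1917:
November 16, 1915 → November 16, 1916: 366 days (1916 is a leap year).
November 1916: 30 − 16 = 14 days remain.
Then December (31), January (31), February 1917 (28), March (31), April (30): 31 + 31 + 28 + 31 + 30 = 151 days.
May 1–13, 1917: 13 days.
Residual: 178 days.
Total: 544 days.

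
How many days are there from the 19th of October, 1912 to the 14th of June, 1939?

9734

From October 19, 1912 to October 19, 1938: 26 years, of which 6 contain a Feb 29 — 20×365 + 6×366 = 9496 days.
October 1938: 31 − 19 = 12 days remain.
Then November (30), December (31), January (31), February 1939 (28), March (31), April (30), May (31): 30 + 31 + 31 + 28 + 31 + 30 + 31 = 212 days.
June 1–14, 1939: 14 days.
Residual: 238 days.
Total: 9734 days.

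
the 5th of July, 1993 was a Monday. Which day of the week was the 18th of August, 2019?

Sunday

Day-of-year of July 5, 1993: 186.
Day-of-year of August 18, 2019: 230.
1993 has 365 days, so 365 − 186 = 179 days remain in 1993.
Full years 1994–2018: 19 common + 6 leap = 19×365 + 6×366 = 9131 days.
Total: 179 + 9131 + 230 = 9540 days.
9540 mod 7 = 6, so 6 days after Monday is Sunday.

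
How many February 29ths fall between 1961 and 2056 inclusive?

24

Years divisible by 4: 1964, 1968, …, 2056 — 24 in all.
2000 is divisible by 400, so still leap.
No century exceptions apply. Count: 24.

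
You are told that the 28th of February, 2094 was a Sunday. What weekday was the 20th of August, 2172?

From February 28, 2094 to February 28, 2172: 78 years, of which 18 contain a Feb 29 — 60×365 + 18×366 = 28488 days.
(2100 is not a leap year (divisible by 100 but not 400).)
February 2172: 29 − 28 = 1 day remains (2172 is a leap year, so February has 29 days).
Then March (31), April (30), May (31), June (30), July (31): 31 + 30 + 31 + 30 + 31 = 153 days.
August 1–20, 2172: 20 days.
Residual: 174 days.
Total: 28662 days.
28662 mod 7 = 4, so 4 days after Sunday is Thursday.

Thursday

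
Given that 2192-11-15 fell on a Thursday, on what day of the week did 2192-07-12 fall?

Thursday

Count forward from the earlier date (July 12, 2192) to the later (November 15, 2192):
July 2192: 31 − 12 = 19 days remain.
Then August (31), September (30), October (31): 31 + 30 + 31 = 92 days.
November 1–15, 2192: 15 days.
Total: 19 + 92 + 15 = 126 days.
126 is a multiple of 7, so 2192-07-12 falls on the same weekday: Thursday.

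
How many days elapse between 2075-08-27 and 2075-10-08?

42

August 2075: 31 − 27 = 4 days remain.
Then September (30): 30 days.
October 1–8, 2075: 8 days.
Total: 4 + 30 + 8 = 42 days.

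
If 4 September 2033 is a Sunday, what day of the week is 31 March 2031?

Count forward from the earlier date (March 31, 2031) to the later (September 4, 2033):
Day-of-year of March 31, 2031: 90.
Day-of-year of September 4, 2033: 247.
2031 has 365 days, so 365 − 90 = 275 days remain in 2031.
Full years: 2032: 366. Sum = 366.
Total: 275 + 366 + 247 = 888 days.
888 mod 7 = 6, so 6 days before Sunday is Monday.

Monday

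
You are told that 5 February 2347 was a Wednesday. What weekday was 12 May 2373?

Saturday

From February 5, 2347 to February 5, 2373: 26 years, of which 7 contain a Feb 29 — 19×365 + 7×366 = 9497 days.
February 2373: 28 − 5 = 23 days remain (2373 is not a leap year, so February has 28 days).
Then March (31), April (30): 31 + 30 = 61 days.
May 1–12, 2373: 12 days.
Residual: 96 days.
Total: 9593 days.
9593 mod 7 = 3, so 3 days after Wednesday is Saturday.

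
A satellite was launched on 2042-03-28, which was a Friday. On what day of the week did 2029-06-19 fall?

Tuesday

Count forward from the earlier date (June 19, 2029) to the later (March 28, 2042):
From June 19, 2029 to June 19, 2041: 12 years, of which 3 contain a Feb 29 — 9×365 + 3×366 = 4383 days.
June 2041: 30 − 19 = 11 days remain.
Then July (31), August (31), September (30), October (31), November (30), December (31), January (31), February 2042 (28): 31 + 31 + 30 + 31 + 30 + 31 + 31 + 28 = 243 days.
March 1–28, 2042: 28 days.
Residual: 282 days.
Total: 4665 days.
4665 mod 7 = 3, so 3 days before Friday is Tuesday.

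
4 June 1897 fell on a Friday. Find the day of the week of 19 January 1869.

Count forward from the earlier date (January 19, 1869) to the later (June 4, 1897):
From January 19, 1869 to January 19, 1897: 28 years, of which 7 contain a Feb 29 — 21×365 + 7×366 = 10227 days.
January 1897: 31 − 19 = 12 days remain.
Then February 1897 (28), March (31), April (30), May (31): 28 + 31 + 30 + 31 = 120 days.
June 1–4, 1897: 4 days.
Residual: 136 days.
Total: 10363 days.
10363 mod 7 = 3, so 3 days before Friday is Tuesday.

Tuesday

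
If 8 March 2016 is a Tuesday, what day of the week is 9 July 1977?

Saturday

Count forward from the earlier date (July 9, 1977) to the later (March 8, 2016):
From July 9, 1977 to July 9, 2015: 38 years, of which 9 contain a Feb 29 — 29×365 + 9×366 = 13879 days.
(2000 is a leap year (divisible by 400).)
July 2015: 31 − 9 = 22 days remain.
Then August (31), September (30), October (31), November (30), December (31), January (31), February 2016 (29): 31 + 30 + 31 + 30 + 31 + 31 + 29 = 213 days.
March 1–8, 2016: 8 days.
Residual: 243 days.
Total: 14122 days.
14122 mod 7 = 3, so 3 days before Tuesday is Saturday.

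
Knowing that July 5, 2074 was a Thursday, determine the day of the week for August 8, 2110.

Friday

Day-of-year of July 5, 2074: 186.
Day-of-year of August 8, 2110: 220.
2074 has 365 days, so 365 − 186 = 179 days remain in 2074.
Full years 2075–2109: 27 common + 8 leap = 27×365 + 8×366 = 12783 days.
Total: 179 + 12783 + 220 = 13182 days.
13182 mod 7 = 1, so 1 day after Thursday is Friday.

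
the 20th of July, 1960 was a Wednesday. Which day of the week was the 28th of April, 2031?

Monday

From July 20, 1960 to July 20, 2030: 70 years, of which 17 contain a Feb 29 — 53×365 + 17×366 = 25567 days.
(2000 is a leap year (divisible by 400).)
July 2030: 31 − 20 = 11 days remain.
Then August (31), September (30), October (31), November (30), December (31), January (31), February 2031 (28), March (31): 31 + 30 + 31 + 30 + 31 + 31 + 28 + 31 = 243 days.
April 1–28, 2031: 28 days.
Residual: 282 days.
Total: 25849 days.
25849 mod 7 = 5, so 5 days after Wednesday is Monday.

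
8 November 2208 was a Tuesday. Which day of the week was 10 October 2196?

Count forward from the earlier date (October 10, 2196) to the later (November 8, 2208):
From October 10, 2196 to October 10, 2208: 12 years, of which 2 contain a Feb 29 — 10×365 + 2×366 = 4382 days.
(2200 is not a leap year (divisible by 100 but not 400).)
October 2208: 31 − 10 = 21 days remain.
November 1–8, 2208: 8 days.
Residual: 29 days.
Total: 4411 days.
4411 mod 7 = 1, so 1 day before Tuesday is Monday.

Monday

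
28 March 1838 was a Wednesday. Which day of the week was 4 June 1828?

Wednesday

Count forward from the earlier date (June 4, 1828) to the later (March 28, 1838):
From June 4, 1828 to June 4, 1837: 9 years, of which 2 contain a Feb 29 — 7×365 + 2×366 = 3287 days.
June 1837: 30 − 4 = 26 days remain.
Then July (31), August (31), September (30), October (31), November (30), December (31), January (31), February 1838 (28): 31 + 31 + 30 + 31 + 30 + 31 + 31 + 28 = 243 days.
March 1–28, 1838: 28 days.
Residual: 297 days.
Total: 3584 days.
3584 is a multiple of 7, so 4 June 1828 falls on the same weekday: Wednesday.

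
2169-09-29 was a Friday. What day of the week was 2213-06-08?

Day-of-year of September 29, 2169: 272.
Day-of-year of June 8, 2213: 159.
2169 has 365 days, so 365 − 272 = 93 days remain in 2169.
Full years 2170–2212: 33 common + 10 leap = 33×365 + 10×366 = 15705 days.
Total: 93 + 15705 + 159 = 15957 days.
15957 mod 7 = 4, so 4 days after Friday is Tuesday.

Tuesday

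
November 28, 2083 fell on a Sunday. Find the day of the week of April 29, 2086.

Monday

Day-of-year of November 28, 2083: 332.
Day-of-year of April 29, 2086: 119.
2083 has 365 days, so 365 − 332 = 33 days remain in 2083.
Full years: 2084: 366; 2085: 365. Sum = 731.
Total: 33 + 731 + 119 = 883 days.
883 mod 7 = 1, so 1 day after Sunday is Monday.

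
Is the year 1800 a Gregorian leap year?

No

1800 is not a leap year (divisible by 100 but not 400).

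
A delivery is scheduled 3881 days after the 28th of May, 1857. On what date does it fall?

the 12th of January, 1868

Count 3881 days after May 28, 1857:
Day-of-year of May 28, 1857: 148.
Day-of-year of January 12, 1868: 12.
1857 has 365 days, so 365 − 148 = 217 days remain in 1857.
Full years 1858–1867: 8 common + 2 leap = 8×365 + 2×366 = 3652 days.
Total: 217 + 3652 + 12 = 3881 days.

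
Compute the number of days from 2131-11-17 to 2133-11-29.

743

November 2131: 30 − 17 = 13 days remain.
Then 23 full months totalling 701 days.
November 1–29, 2133: 29 days.
Total: 13 + 701 + 29 = 743 days.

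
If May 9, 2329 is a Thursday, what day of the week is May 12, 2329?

Sunday

Within May 2329: 12 − 9 = 3 days.
3 mod 7 = 3, so 3 days after Thursday is Sunday.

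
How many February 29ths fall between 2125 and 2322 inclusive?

47

Years divisible by 4: 2128, 2132, …, 2320 — 49 in all.
Of these, 2200, 2300 are divisible by 100 but not 400, so not leap.
Leap years: 49 − 2 = 47.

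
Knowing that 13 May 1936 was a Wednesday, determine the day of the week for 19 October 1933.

Thursday

Count forward from the earlier date (October 19, 1933) to the later (May 13, 1936):
Day-of-year of October 19, 1933: 292.
Day-of-year of May 13, 1936: 134.
1933 has 365 days, so 365 − 292 = 73 days remain in 1933.
Full years: 1934: 365; 1935: 365. Sum = 730.
Total: 73 + 730 + 134 = 937 days.
937 mod 7 = 6, so 6 days before Wednesday is Thursday.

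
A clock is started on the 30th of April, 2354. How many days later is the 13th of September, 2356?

867

April 30, 2354 → April 30, 2355: 365 days.
April 30, 2355 → April 30, 2356: 366 days (2356 is a leap year).
April 2356: 30 − 30 = 0 days remain.
Then May (31), June (30), July (31), August (31): 31 + 30 + 31 + 31 = 123 days.
September 1–13, 2356: 13 days.
Residual: 136 days.
Total: 867 days.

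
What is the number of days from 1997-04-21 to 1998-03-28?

Day-of-year of April 21, 1997: 111.
Day-of-year of March 28, 1998: 87.
1997 has 365 days, so 365 − 111 = 254 days remain in 1997.
Total: 254 + 87 = 341 days.

341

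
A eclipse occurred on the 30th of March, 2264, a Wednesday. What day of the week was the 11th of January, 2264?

Monday

Count forward from the earlier date (January 11, 2264) to the later (March 30, 2264):
January 2264: 31 − 11 = 20 days remain.
Then February 2264 (29): 29 days.
March 1–30, 2264: 30 days.
Total: 20 + 29 + 30 = 79 days.
79 mod 7 = 2, so 2 days before Wednesday is Monday.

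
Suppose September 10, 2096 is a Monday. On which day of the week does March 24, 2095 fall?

Thursday

Count forward from the earlier date (March 24, 2095) to the later (September 10, 2096):
March 2095: 31 − 24 = 7 days remain.
Then 17 full months totalling 519 days.
September 1–10, 2096: 10 days.
Total: 7 + 519 + 10 = 536 days.
536 mod 7 = 4, so 4 days before Monday is Thursday.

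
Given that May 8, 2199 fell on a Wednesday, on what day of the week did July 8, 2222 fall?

From May 8, 2199 to May 8, 2222: 23 years, of which 5 contain a Feb 29 — 18×365 + 5×366 = 8400 days.
(2200 is not a leap year (divisible by 100 but not 400).)
May 2222: 31 − 8 = 23 days remain.
Then June (30): 30 days.
July 1–8, 2222: 8 days.
Residual: 61 days.
Total: 8461 days.
8461 mod 7 = 5, so 5 days after Wednesday is Monday.

Monday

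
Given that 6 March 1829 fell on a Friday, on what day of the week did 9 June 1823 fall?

Count forward from the earlier date (June 9, 1823) to the later (March 6, 1829):
June 9, 1823 → June 9, 1824: 366 days (1824 is a leap year).
June 9, 1824 → June 9, 1825: 365 days.
June 9, 1825 → June 9, 1826: 365 days.
June 9, 1826 → June 9, 1827: 365 days.
June 9, 1827 → June 9, 1828: 366 days (1828 is a leap year).
June 1828: 30 − 9 = 21 days remain.
Then July (31), August (31), September (30), October (31), November (30), December (31), January (31), February 1829 (28): 31 + 31 + 30 + 31 + 30 + 31 + 31 + 28 = 243 days.
March 1–6, 1829: 6 days.
Residual: 270 days.
Total: 2097 days.
2097 mod 7 = 4, so 4 days before Friday is Monday.

Monday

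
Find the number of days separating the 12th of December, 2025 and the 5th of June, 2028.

906

December 12, 2025 → December 12, 2026: 365 days.
December 12, 2026 → December 12, 2027: 365 days.
December 2027: 31 − 12 = 19 days remain.
Then January (31), February 2028 (29), March (31), April (30), May (31): 31 + 29 + 31 + 30 + 31 = 152 days.
June 1–5, 2028: 5 days.
Residual: 176 days.
Total: 906 days.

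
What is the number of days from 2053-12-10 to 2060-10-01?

Day-of-year of December 10, 2053: 344.
Day-of-year of October 1, 2060: 275.
2053 has 365 days, so 365 − 344 = 21 days remain in 2053.
Full years: 2054: 365; 2055: 365; 2056: 366; 2057: 365; 2058: 365; 2059: 365. Sum = 2191.
Total: 21 + 2191 + 275 = 2487 days.

2487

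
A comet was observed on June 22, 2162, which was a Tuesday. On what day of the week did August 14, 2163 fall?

Sunday

Day-of-year of June 22, 2162: 173.
Day-of-year of August 14, 2163: 226.
2162 has 365 days, so 365 − 173 = 192 days remain in 2162.
Total: 192 + 226 = 418 days.
418 mod 7 = 5, so 5 days after Tuesday is Sunday.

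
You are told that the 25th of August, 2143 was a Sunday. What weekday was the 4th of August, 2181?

Saturday

From August 25, 2143 to August 25, 2180: 37 years, of which 10 contain a Feb 29 — 27×365 + 10×366 = 13515 days.
August 2180: 31 − 25 = 6 days remain.
Then 11 full months totalling 334 days.
August 1–4, 2181: 4 days.
Residual: 344 days.
Total: 13859 days.
13859 mod 7 = 6, so 6 days after Sunday is Saturday.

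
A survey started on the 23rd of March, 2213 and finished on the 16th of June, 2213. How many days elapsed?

85

March 2213: 31 − 23 = 8 days remain.
Then April (30), May (31): 30 + 31 = 61 days.
June 1–16, 2213: 16 days.
Total: 8 + 61 + 16 = 85 days.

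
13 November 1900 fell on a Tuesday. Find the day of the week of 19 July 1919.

Saturday

Day-of-year of November 13, 1900: 317.
Day-of-year of July 19, 1919: 200.
1900 has 365 days, so 365 − 317 = 48 days remain in 1900.
Full years 1901–1918: 14 common + 4 leap = 14×365 + 4×366 = 6574 days.
Total: 48 + 6574 + 200 = 6822 days.
6822 mod 7 = 4, so 4 days after Tuesday is Saturday.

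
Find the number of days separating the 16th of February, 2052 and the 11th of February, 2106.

Day-of-year of February 16, 2052: 47.
Day-of-year of February 11, 2106: 42.
2052 has 366 days, so 366 − 47 = 319 days remain in 2052.
Full years 2053–2105: 41 common + 12 leap = 41×365 + 12×366 = 19357 days.
Total: 319 + 19357 + 42 = 19718 days.

19718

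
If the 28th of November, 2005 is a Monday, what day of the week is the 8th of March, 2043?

Sunday

From November 28, 2005 to November 28, 2042: 37 years, of which 9 contain a Feb 29 — 28×365 + 9×366 = 13514 days.
November 2042: 30 − 28 = 2 days remain.
Then December (31), January (31), February 2043 (28): 31 + 31 + 28 = 90 days.
March 1–8, 2043: 8 days.
Residual: 100 days.
Total: 13614 days.
13614 mod 7 = 6, so 6 days after Monday is Sunday.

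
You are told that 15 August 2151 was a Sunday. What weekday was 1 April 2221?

From August 15, 2151 to August 15, 2220: 69 years, of which 17 contain a Feb 29 — 52×365 + 17×366 = 25202 days.
(2200 is not a leap year (divisible by 100 but not 400).)
August 2220: 31 − 15 = 16 days remain.
Then September (30), October (31), November (30), December (31), January (31), February 2221 (28), March (31): 30 + 31 + 30 + 31 + 31 + 28 + 31 = 212 days.
April 1, 2221: 1 day.
Residual: 229 days.
Total: 25431 days.
25431 is a multiple of 7, so 1 April 2221 falls on the same weekday: Sunday.

Sunday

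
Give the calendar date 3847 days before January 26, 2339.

July 15, 2328

Count 3847 days before January 26, 2339:
Day-of-year of July 15, 2328: 197.
Day-of-year of January 26, 2339: 26.
2328 has 366 days, so 366 − 197 = 169 days remain in 2328.
Full years 2329–2338: 8 common + 2 leap = 8×365 + 2×366 = 3652 days.
Total: 169 + 3652 + 26 = 3847 days.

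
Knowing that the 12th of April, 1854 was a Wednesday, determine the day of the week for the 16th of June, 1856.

Monday

Day-of-year of April 12, 1854: 102.
Day-of-year of June 16, 1856: 168.
1854 has 365 days, so 365 − 102 = 263 days remain in 1854.
Full years: 1855: 365. Sum = 365.
Total: 263 + 365 + 168 = 796 days.
796 mod 7 = 5, so 5 days after Wednesday is Monday.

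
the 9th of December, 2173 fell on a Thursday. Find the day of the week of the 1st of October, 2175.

Sunday

December 9, 2173 → December 9, 2174: 365 days.
December 2174: 31 − 9 = 22 days remain.
Then 9 full months totalling 273 days.
October 1, 2175: 1 day.
Residual: 296 days.
Total: 661 days.
661 mod 7 = 3, so 3 days after Thursday is Sunday.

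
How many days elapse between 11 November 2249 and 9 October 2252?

November 11, 2249 → November 11, 2250: 365 days.
November 11, 2250 → November 11, 2251: 365 days.
November 2251: 30 − 11 = 19 days remain.
Then 10 full months totalling 305 days.
October 1–9, 2252: 9 days.
Residual: 333 days.
Total: 1063 days.

1063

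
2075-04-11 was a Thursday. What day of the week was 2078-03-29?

Day-of-year of April 11, 2075: 101.
Day-of-year of March 29, 2078: 88.
2075 has 365 days, so 365 − 101 = 264 days remain in 2075.
Full years: 2076: 366; 2077: 365. Sum = 731.
Total: 264 + 731 + 88 = 1083 days.
1083 mod 7 = 5, so 5 days after Thursday is Tuesday.

Tuesday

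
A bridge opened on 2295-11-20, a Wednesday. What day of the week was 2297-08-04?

Wednesday

November 2295: 30 − 20 = 10 days remain.
Then 20 full months totalling 609 days.
August 1–4, 2297: 4 days.
Total: 10 + 609 + 4 = 623 days.
623 is a multiple of 7, so 2297-08-04 falls on the same weekday: Wednesday.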